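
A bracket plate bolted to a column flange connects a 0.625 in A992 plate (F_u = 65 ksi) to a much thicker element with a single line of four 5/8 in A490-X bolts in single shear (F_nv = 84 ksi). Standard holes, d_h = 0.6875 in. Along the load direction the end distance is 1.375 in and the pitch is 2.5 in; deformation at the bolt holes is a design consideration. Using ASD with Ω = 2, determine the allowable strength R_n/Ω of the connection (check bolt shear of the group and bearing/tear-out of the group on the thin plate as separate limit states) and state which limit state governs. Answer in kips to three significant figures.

Bolt shear: A_b = π·0.625²/4 = 0.3068 in²; R_n = 84 × 0.3068 × 4 × 1 = 103.1 kips → 103.1 / 2 = 51.5 kips.
Bearing (1.2 l_c t F_u ≤ 2.4 d t F_u): upper limit = 2.4·0.625·0.625·65 = 60.94 kips.
  Edge l_c = 1.375 − 0.6875/2 = 1.031 → r_n = 50.27 kips; interior l_c = 2.5 − 0.6875 = 1.812 → r_n = 60.94 kips.
  R_n,bearing = 1·50.27 + 3·60.94 = 233.1 kips → 233.1 / 2 = 117 kips.
Bolt shear governs: 51.5 kips.

51.5 kips (bolt shear governs)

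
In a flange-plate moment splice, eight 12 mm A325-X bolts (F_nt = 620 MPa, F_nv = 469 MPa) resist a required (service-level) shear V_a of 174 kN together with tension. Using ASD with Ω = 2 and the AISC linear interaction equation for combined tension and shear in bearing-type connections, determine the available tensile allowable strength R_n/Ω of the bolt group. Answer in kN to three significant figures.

135 kN

A_b = π·12²/4 = 113.1 mm²; f_rv = 174 × 1000 / (8 × 113.1) = 192.3 MPa.
F'_nt = 1.3 F_nt − (Ω F_nt / F_nv) f_rv = 1.3·620 − (2·620/469)·192.3 = 297.5 MPa, capped at F_nt → F'_nt = 297.5 MPa.
R_n = F'_nt · A_b · n = 297.5 × 113.1 × 8 / 1000 = 269.2 kN.
Allowable strength R_n/Ω = 269.2 / 2 = 135 kN.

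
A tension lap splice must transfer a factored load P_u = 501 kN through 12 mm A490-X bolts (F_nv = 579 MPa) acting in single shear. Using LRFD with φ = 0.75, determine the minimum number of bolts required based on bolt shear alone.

A_b = π·12²/4 = 113.1 mm².
Per-bolt design strength φR_n = 0.75 × 579 × 113.1 × 1 / 1000 = 49.11 kN.
n ≥ 501 / 49.11 = 10.2 → use 11 bolts.

11 bolts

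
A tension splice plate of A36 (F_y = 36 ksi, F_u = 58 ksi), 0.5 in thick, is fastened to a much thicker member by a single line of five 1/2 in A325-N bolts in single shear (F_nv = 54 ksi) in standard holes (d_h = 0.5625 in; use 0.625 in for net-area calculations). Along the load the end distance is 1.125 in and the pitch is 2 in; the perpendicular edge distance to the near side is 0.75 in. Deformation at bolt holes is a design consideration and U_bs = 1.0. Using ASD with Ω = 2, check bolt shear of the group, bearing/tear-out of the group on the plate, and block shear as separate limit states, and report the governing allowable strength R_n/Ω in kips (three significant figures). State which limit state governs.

26.5 kips (bolt shear governs)

Bolt shear: A_b = π·0.5²/4 = 0.1963 in²; R_n = 54 × 0.1963 × 5 × 1 = 53.01 kips → 53.01 / 2 = 26.5 kips.
Bearing: edge l_c = 0.8438, r_n = 29.36 kips; interior l_c = 1.438, r_n = 34.8 kips; R_n = 29.36 + 4·34.8 = 168.6 kips → 84.3 kips.
Block shear: A_gv = 4.562, A_nv = 3.156, A_nt = 0.2188 in²; R_n = min(0.6F_uA_nv, 0.6F_yA_gv) + U_bs·F_u·A_nt = 111.2 kips → 55.6 kips.
Bolt shear governs: 26.5 kips.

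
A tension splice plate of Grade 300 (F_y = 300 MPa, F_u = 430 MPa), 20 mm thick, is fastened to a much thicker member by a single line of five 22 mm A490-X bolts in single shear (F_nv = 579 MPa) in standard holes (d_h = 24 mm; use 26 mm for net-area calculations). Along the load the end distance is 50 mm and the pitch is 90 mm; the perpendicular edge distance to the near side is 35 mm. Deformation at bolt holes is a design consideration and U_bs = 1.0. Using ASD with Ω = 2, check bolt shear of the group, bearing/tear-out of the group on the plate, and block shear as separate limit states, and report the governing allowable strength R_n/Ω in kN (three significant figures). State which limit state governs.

Bolt shear: A_b = π·22²/4 = 380.1 mm²; R_n = 579 × 380.1 × 5 × 1 / 1000 = 1100 kN → 1100 / 2 = 550 kN.
Bearing: edge l_c = 38, r_n = 392.2 kN; interior l_c = 66, r_n = 454.1 kN; R_n = 392.2 + 4·454.1 = 2208 kN → 1100 kN.
Block shear: A_gv = 8200, A_nv = 5860, A_nt = 440 mm²; R_n = min(0.6F_uA_nv, 0.6F_yA_gv) + U_bs·F_u·A_nt = 1665 kN → 833 kN.
Bolt shear governs: 550 kN.

550 kN (bolt shear governs)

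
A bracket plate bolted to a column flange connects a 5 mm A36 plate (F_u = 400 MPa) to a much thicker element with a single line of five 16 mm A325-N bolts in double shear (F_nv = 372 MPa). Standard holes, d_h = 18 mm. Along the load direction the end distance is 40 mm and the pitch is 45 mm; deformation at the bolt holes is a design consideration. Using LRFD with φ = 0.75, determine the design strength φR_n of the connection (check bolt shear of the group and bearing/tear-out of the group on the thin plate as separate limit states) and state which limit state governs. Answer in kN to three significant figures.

Bolt shear: A_b = π·16²/4 = 201.1 mm²; R_n = 372 × 201.1 × 5 × 2 / 1000 = 748 kN → 0.75 × 748 = 561 kN.
Bearing (1.2 l_c t F_u ≤ 2.4 d t F_u): upper limit = 2.4·16·5·400 / 1000 = 76.8 kN.
  Edge l_c = 40 − 18/2 = 31 → r_n = 74.4 kN; interior l_c = 45 − 18 = 27 → r_n = 64.8 kN.
  R_n,bearing = 1·74.4 + 4·64.8 = 333.6 kN → 0.75 × 333.6 = 250 kN.
Bearing governs: 250 kN.

250 kN (bearing governs)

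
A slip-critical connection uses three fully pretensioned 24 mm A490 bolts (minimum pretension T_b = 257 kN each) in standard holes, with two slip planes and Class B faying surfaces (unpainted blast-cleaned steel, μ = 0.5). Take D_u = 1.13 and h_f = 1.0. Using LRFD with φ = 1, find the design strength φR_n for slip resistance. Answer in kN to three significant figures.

871 kN

R_n = μ · D_u · h_f · T_b · n_s · n_b = 0.5 × 1.13 × 1.0 × 257 × 2 × 3 = 871.2 kN.
Design strength φR_n = 1 × 871.2 = 871 kN.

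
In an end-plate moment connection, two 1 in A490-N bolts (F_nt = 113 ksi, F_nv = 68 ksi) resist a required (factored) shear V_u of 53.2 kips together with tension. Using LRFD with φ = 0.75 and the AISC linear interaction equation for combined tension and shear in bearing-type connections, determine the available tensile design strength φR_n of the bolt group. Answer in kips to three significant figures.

A_b = π·1²/4 = 0.7854 in²; f_rv = 53.2 / (2 × 0.7854) = 33.87 ksi.
F'_nt = 1.3 F_nt − (F_nt / φF_nv) f_rv = 1.3·113 − (113/(0.75·68))·33.87 = 71.86 ksi, capped at F_nt → F'_nt = 71.86 ksi.
R_n = F'_nt · A_b · n = 71.86 × 0.7854 × 2 = 112.9 kips.
Design strength φR_n = 0.75 × 112.9 = 84.7 kips.

84.7 kips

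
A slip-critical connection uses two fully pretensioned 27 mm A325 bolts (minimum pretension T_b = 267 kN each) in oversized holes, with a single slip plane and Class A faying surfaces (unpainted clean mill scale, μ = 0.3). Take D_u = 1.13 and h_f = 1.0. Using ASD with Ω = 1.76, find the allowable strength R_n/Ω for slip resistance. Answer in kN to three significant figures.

103 kN

R_n = μ · D_u · h_f · T_b · n_s · n_b = 0.3 × 1.13 × 1.0 × 267 × 1 × 2 = 181 kN.
Allowable strength R_n/Ω = 181 / 1.76 = 103 kN.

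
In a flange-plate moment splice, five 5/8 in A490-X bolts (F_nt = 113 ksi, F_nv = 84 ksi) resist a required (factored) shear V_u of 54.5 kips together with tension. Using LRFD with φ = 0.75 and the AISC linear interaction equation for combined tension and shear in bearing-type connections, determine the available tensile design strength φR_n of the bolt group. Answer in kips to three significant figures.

95.7 kips

A_b = π·0.625²/4 = 0.3068 in²; f_rv = 54.5 / (5 × 0.3068) = 35.53 ksi.
F'_nt = 1.3 F_nt − (F_nt / φF_nv) f_rv = 1.3·113 − (113/(0.75·84))·35.53 = 83.17 ksi, capped at F_nt → F'_nt = 83.17 ksi.
R_n = F'_nt · A_b · n = 83.17 × 0.3068 × 5 = 127.6 kips.
Design strength φR_n = 0.75 × 127.6 = 95.7 kips.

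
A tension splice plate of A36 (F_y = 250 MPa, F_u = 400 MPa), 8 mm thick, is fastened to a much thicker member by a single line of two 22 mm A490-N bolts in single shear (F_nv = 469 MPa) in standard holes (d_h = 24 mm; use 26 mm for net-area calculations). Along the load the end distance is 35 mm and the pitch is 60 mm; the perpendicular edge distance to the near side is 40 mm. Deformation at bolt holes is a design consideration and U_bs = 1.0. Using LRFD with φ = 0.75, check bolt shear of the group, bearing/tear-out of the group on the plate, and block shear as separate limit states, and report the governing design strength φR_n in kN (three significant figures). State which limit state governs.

Bolt shear: A_b = π·22²/4 = 380.1 mm²; R_n = 469 × 380.1 × 2 × 1 / 1000 = 356.6 kN → 0.75 × 356.6 = 267 kN.
Bearing: edge l_c = 23, r_n = 88.32 kN; interior l_c = 36, r_n = 138.2 kN; R_n = 88.32 + 1·138.2 = 226.6 kN → 170 kN.
Block shear: A_gv = 760, A_nv = 448, A_nt = 216 mm²; R_n = min(0.6F_uA_nv, 0.6F_yA_gv) + U_bs·F_u·A_nt = 193.9 kN → 145 kN.
Block shear governs: 145 kN.

145 kN (block shear governs)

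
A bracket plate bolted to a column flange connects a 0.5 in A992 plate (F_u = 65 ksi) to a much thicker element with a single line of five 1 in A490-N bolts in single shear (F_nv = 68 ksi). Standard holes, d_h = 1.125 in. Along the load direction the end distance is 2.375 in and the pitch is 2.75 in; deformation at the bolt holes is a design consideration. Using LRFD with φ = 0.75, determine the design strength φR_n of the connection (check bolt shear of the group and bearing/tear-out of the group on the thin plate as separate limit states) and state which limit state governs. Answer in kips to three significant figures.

Bolt shear: A_b = π·1²/4 = 0.7854 in²; R_n = 68 × 0.7854 × 5 × 1 = 267 kips → 0.75 × 267 = 200 kips.
Bearing (1.2 l_c t F_u ≤ 2.4 d t F_u): upper limit = 2.4·1·0.5·65 = 78 kips.
  Edge l_c = 2.375 − 1.125/2 = 1.812 → r_n = 70.69 kips; interior l_c = 2.75 − 1.125 = 1.625 → r_n = 63.38 kips.
  R_n,bearing = 1·70.69 + 4·63.38 = 324.2 kips → 0.75 × 324.2 = 243 kips.
Bolt shear governs: 200 kips.

200 kips (bolt shear governs)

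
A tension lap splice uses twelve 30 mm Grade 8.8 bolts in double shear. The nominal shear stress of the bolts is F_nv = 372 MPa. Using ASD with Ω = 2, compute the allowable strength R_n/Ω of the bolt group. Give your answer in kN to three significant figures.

3160 kN

A_b = π × 30² / 4 = 706.9 mm².
R_n = F_nv · A_b · n · n_s = 372 × 706.9 × 12 × 2 / 1000 = 6311 kN.
Allowable strength R_n/Ω = 6311 / 2 = 3160 kN.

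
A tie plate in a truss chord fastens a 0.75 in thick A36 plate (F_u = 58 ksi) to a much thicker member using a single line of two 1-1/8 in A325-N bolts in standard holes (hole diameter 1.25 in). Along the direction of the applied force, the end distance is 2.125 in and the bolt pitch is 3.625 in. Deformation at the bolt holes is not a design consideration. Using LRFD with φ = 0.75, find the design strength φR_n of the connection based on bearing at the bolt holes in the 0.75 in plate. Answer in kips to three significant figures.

Per bolt r_n = 1.5 l_c t F_u ≤ 3.0 d t F_u; upper limit = 3.0 × 1.125 × 0.75 × 58 = 146.8 kips.
Edge bolt: l_c = 2.125 − 1.25/2 = 1.5 in → 1.5 × 1.5 × 0.75 × 58 = 97.88 → r_n = 97.88 kips.
Interior bolts: l_c = 3.625 − 1.25 = 2.375 in → 1.5 × 2.375 × 0.75 × 58 = 155 → r_n = 146.8 kips.
R_n = 1 × 97.88 + 1 × 146.8 = 244.7 kips.
Design strength φR_n = 0.75 × 244.7 = 184 kips.

184 kips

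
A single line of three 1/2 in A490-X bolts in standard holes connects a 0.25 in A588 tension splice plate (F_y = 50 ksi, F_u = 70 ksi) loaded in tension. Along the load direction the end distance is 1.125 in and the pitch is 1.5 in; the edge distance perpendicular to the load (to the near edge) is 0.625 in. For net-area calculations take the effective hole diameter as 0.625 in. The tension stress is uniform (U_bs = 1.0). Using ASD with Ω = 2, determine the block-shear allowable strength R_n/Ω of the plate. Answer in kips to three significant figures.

16.2 kips

Shear plane L_v = 1.125 + 2·1.5 = 4.125 in; A_gv = 4.125 × 0.25 = 1.031 in².
A_nv = (4.125 − 2.5·0.625) × 0.25 = 0.6406 in².
A_nt = (0.625 − 0.5·0.625) × 0.25 = 0.07812 in².
0.6 F_u A_nv = 26.91 kips; 0.6 F_y A_gv = 30.94 kips → shear rupture governs the shear term.
R_n = 26.91 + 1.0 × 70 × 0.07812 = 32.38 kips.
Allowable strength R_n/Ω = 32.38 / 2 = 16.2 kips.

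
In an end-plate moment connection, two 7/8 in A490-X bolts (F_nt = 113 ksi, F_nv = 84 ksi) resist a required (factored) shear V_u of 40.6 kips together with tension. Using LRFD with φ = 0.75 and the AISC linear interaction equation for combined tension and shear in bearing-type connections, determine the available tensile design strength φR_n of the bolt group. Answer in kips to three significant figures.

77.9 kips

A_b = π·0.875²/4 = 0.6013 in²; f_rv = 40.6 / (2 × 0.6013) = 33.76 ksi.
F'_nt = 1.3 F_nt − (F_nt / φF_nv) f_rv = 1.3·113 − (113/(0.75·84))·33.76 = 86.35 ksi, capped at F_nt → F'_nt = 86.35 ksi.
R_n = F'_nt · A_b · n = 86.35 × 0.6013 × 2 = 103.8 kips.
Design strength φR_n = 0.75 × 103.8 = 77.9 kips.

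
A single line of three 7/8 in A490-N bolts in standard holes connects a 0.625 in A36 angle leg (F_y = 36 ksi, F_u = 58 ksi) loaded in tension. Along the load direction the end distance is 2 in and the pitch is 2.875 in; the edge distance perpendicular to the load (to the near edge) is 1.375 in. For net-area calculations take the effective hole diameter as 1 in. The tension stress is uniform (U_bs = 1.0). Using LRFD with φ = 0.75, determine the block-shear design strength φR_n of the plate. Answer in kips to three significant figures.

Shear plane L_v = 2 + 2·2.875 = 7.75 in; A_gv = 7.75 × 0.625 = 4.844 in².
A_nv = (7.75 − 2.5·1) × 0.625 = 3.281 in².
A_nt = (1.375 − 0.5·1) × 0.625 = 0.5469 in².
0.6 F_u A_nv = 114.2 kips; 0.6 F_y A_gv = 104.6 kips → shear yielding governs the shear term.
R_n = 104.6 + 1.0 × 58 × 0.5469 = 136.3 kips.
Design strength φR_n = 0.75 × 136.3 = 102 kips.

102 kips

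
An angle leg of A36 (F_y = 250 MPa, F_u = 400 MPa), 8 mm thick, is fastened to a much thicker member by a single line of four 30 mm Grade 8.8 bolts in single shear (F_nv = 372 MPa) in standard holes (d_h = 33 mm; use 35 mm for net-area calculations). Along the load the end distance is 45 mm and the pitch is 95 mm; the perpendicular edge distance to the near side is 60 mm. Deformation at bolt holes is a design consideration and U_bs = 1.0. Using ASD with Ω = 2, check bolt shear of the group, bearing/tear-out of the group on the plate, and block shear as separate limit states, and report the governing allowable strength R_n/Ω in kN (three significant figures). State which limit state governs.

Bolt shear: A_b = π·30²/4 = 706.9 mm²; R_n = 372 × 706.9 × 4 × 1 / 1000 = 1052 kN → 1052 / 2 = 526 kN.
Bearing: edge l_c = 28.5, r_n = 109.4 kN; interior l_c = 62, r_n = 230.4 kN; R_n = 109.4 + 3·230.4 = 800.6 kN → 400 kN.
Block shear: A_gv = 2640, A_nv = 1660, A_nt = 340 mm²; R_n = min(0.6F_uA_nv, 0.6F_yA_gv) + U_bs·F_u·A_nt = 532 kN → 266 kN.
Block shear governs: 266 kN.

266 kN (block shear governs)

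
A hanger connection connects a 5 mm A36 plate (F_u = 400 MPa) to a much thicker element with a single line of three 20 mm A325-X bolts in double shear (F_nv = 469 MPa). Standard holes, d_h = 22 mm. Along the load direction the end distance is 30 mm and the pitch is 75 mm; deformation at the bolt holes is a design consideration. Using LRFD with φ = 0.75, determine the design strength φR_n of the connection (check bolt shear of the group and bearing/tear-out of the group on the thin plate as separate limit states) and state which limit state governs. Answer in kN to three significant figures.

178 kN (bearing governs)

Bolt shear: A_b = π·20²/4 = 314.2 mm²; R_n = 469 × 314.2 × 3 × 2 / 1000 = 884 kN → 0.75 × 884 = 663 kN.
Bearing (1.2 l_c t F_u ≤ 2.4 d t F_u): upper limit = 2.4·20·5·400 / 1000 = 96 kN.
  Edge l_c = 30 − 22/2 = 19 → r_n = 45.6 kN; interior l_c = 75 − 22 = 53 → r_n = 96 kN.
  R_n,bearing = 1·45.6 + 2·96 = 237.6 kN → 0.75 × 237.6 = 178 kN.
Bearing governs: 178 kN.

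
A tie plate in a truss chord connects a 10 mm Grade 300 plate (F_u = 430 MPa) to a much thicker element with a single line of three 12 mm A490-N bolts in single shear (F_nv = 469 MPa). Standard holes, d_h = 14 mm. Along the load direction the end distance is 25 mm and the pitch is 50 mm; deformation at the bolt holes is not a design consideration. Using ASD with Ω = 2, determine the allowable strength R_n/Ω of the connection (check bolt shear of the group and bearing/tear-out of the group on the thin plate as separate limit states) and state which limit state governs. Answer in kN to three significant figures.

Bolt shear: A_b = π·12²/4 = 113.1 mm²; R_n = 469 × 113.1 × 3 × 1 / 1000 = 159.1 kN → 159.1 / 2 = 79.6 kN.
Bearing (1.5 l_c t F_u ≤ 3.0 d t F_u): upper limit = 3.0·12·10·430 / 1000 = 154.8 kN.
  Edge l_c = 25 − 14/2 = 18 → r_n = 116.1 kN; interior l_c = 50 − 14 = 36 → r_n = 154.8 kN.
  R_n,bearing = 1·116.1 + 2·154.8 = 425.7 kN → 425.7 / 2 = 213 kN.
Bolt shear governs: 79.6 kN.

79.6 kN (bolt shear governs)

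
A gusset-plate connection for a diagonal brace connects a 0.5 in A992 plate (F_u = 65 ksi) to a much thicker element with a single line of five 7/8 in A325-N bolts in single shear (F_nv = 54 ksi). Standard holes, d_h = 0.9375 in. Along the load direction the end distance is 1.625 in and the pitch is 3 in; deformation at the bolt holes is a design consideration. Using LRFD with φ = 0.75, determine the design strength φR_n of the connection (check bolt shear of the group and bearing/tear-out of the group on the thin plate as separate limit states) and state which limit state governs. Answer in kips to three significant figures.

122 kips (bolt shear governs)

Bolt shear: A_b = π·0.875²/4 = 0.6013 in²; R_n = 54 × 0.6013 × 5 × 1 = 162.4 kips → 0.75 × 162.4 = 122 kips.
Bearing (1.2 l_c t F_u ≤ 2.4 d t F_u): upper limit = 2.4·0.875·0.5·65 = 68.25 kips.
  Edge l_c = 1.625 − 0.9375/2 = 1.156 → r_n = 45.09 kips; interior l_c = 3 − 0.9375 = 2.062 → r_n = 68.25 kips.
  R_n,bearing = 1·45.09 + 4·68.25 = 318.1 kips → 0.75 × 318.1 = 239 kips.
Bolt shear governs: 122 kips.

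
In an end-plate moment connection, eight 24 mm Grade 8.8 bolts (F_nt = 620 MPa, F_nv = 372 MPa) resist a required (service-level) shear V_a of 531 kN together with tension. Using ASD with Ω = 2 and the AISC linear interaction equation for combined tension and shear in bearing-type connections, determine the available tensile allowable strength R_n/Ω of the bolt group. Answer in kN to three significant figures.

A_b = π·24²/4 = 452.4 mm²; f_rv = 531 × 1000 / (8 × 452.4) = 146.7 MPa.
F'_nt = 1.3 F_nt − (Ω F_nt / F_nv) f_rv = 1.3·620 − (2·620/372)·146.7 = 316.9 MPa, capped at F_nt → F'_nt = 316.9 MPa.
R_n = F'_nt · A_b · n = 316.9 × 452.4 × 8 / 1000 = 1147 kN.
Allowable strength R_n/Ω = 1147 / 2 = 574 kN.

574 kN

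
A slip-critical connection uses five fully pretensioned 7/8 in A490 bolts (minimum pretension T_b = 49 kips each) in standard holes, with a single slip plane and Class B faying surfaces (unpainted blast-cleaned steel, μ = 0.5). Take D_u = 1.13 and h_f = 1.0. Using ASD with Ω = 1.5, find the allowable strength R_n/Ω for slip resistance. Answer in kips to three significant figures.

92.3 kips

R_n = μ · D_u · h_f · T_b · n_s · n_b = 0.5 × 1.13 × 1.0 × 49 × 1 × 5 = 138.4 kips.
Allowable strength R_n/Ω = 138.4 / 1.5 = 92.3 kips.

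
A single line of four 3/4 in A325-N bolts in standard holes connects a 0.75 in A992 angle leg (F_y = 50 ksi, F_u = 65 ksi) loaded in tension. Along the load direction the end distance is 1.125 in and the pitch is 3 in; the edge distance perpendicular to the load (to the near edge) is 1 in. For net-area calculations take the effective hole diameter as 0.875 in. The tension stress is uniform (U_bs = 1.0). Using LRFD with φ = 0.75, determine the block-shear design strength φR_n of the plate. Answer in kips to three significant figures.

176 kips

Shear plane L_v = 1.125 + 3·3 = 10.12 in; A_gv = 10.12 × 0.75 = 7.594 in².
A_nv = (10.12 − 3.5·0.875) × 0.75 = 5.297 in².
A_nt = (1 − 0.5·0.875) × 0.75 = 0.4219 in².
0.6 F_u A_nv = 206.6 kips; 0.6 F_y A_gv = 227.8 kips → shear rupture governs the shear term.
R_n = 206.6 + 1.0 × 65 × 0.4219 = 234 kips.
Design strength φR_n = 0.75 × 234 = 176 kips.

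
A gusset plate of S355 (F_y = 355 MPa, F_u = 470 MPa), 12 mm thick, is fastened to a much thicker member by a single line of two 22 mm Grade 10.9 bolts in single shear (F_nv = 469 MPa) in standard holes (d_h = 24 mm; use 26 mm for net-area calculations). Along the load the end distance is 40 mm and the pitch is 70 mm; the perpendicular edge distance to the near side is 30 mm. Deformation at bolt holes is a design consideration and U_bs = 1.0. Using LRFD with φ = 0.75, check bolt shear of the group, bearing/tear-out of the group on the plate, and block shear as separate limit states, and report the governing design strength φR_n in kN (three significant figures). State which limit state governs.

252 kN (block shear governs)

Bolt shear: A_b = π·22²/4 = 380.1 mm²; R_n = 469 × 380.1 × 2 × 1 / 1000 = 356.6 kN → 0.75 × 356.6 = 267 kN.
Bearing: edge l_c = 28, r_n = 189.5 kN; interior l_c = 46, r_n = 297.8 kN; R_n = 189.5 + 1·297.8 = 487.3 kN → 365 kN.
Block shear: A_gv = 1320, A_nv = 852, A_nt = 204 mm²; R_n = min(0.6F_uA_nv, 0.6F_yA_gv) + U_bs·F_u·A_nt = 336.1 kN → 252 kN.
Block shear governs: 252 kN.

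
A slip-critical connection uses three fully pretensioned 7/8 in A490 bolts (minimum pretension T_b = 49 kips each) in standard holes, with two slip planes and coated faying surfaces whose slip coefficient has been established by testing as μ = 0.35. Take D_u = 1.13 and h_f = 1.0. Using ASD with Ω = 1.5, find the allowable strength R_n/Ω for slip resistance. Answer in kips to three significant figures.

77.5 kips

R_n = μ · D_u · h_f · T_b · n_s · n_b = 0.35 × 1.13 × 1.0 × 49 × 2 × 3 = 116.3 kips.
Allowable strength R_n/Ω = 116.3 / 1.5 = 77.5 kips.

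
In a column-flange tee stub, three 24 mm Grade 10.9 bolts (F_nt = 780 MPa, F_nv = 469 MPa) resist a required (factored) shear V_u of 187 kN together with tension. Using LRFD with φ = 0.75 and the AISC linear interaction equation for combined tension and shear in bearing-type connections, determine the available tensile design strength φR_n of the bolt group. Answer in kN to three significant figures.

A_b = π·24²/4 = 452.4 mm²; f_rv = 187 × 1000 / (3 × 452.4) = 137.8 MPa.
F'_nt = 1.3 F_nt − (F_nt / φF_nv) f_rv = 1.3·780 − (780/(0.75·469))·137.8 = 708.5 MPa, capped at F_nt → F'_nt = 708.5 MPa.
R_n = F'_nt · A_b · n = 708.5 × 452.4 × 3 / 1000 = 961.5 kN.
Design strength φR_n = 0.75 × 961.5 = 721 kN.

721 kN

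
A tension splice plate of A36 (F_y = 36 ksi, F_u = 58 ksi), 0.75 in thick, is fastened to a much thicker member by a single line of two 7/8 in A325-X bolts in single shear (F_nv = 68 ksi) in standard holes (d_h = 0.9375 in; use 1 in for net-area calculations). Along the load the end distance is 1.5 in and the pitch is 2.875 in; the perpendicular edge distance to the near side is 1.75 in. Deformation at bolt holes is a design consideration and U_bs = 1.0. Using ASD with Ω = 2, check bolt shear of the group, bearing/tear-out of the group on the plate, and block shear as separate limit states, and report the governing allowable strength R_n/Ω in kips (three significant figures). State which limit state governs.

40.9 kips (bolt shear governs)

Bolt shear: A_b = π·0.875²/4 = 0.6013 in²; R_n = 68 × 0.6013 × 2 × 1 = 81.78 kips → 81.78 / 2 = 40.9 kips.
Bearing: edge l_c = 1.031, r_n = 53.83 kips; interior l_c = 1.938, r_n = 91.35 kips; R_n = 53.83 + 1·91.35 = 145.2 kips → 72.6 kips.
Block shear: A_gv = 3.281, A_nv = 2.156, A_nt = 0.9375 in²; R_n = min(0.6F_uA_nv, 0.6F_yA_gv) + U_bs·F_u·A_nt = 125.2 kips → 62.6 kips.
Bolt shear governs: 40.9 kips.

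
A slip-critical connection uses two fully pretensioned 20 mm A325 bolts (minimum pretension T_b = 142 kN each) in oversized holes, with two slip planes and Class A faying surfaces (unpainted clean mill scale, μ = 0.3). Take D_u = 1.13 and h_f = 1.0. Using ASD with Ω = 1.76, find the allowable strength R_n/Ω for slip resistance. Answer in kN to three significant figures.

109 kN

R_n = μ · D_u · h_f · T_b · n_s · n_b = 0.3 × 1.13 × 1.0 × 142 × 2 × 2 = 192.6 kN.
Allowable strength R_n/Ω = 192.6 / 1.76 = 109 kN.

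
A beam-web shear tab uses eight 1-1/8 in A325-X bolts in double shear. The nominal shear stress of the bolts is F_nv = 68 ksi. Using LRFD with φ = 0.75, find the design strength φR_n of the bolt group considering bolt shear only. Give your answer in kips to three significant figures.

A_b = π × 1.125² / 4 = 0.994 in².
R_n = F_nv · A_b · n · n_s = 68 × 0.994 × 8 × 2 = 1081 kips.
Design strength φR_n = 0.75 × 1081 = 811 kips.

811 kips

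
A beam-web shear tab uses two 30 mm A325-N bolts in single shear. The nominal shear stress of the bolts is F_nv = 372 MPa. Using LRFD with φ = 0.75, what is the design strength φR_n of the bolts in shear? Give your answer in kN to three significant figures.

A_b = π × 30² / 4 = 706.9 mm².
R_n = F_nv · A_b · n · n_s = 372 × 706.9 × 2 × 1 / 1000 = 525.9 kN.
Design strength φR_n = 0.75 × 525.9 = 394 kN.

394 kN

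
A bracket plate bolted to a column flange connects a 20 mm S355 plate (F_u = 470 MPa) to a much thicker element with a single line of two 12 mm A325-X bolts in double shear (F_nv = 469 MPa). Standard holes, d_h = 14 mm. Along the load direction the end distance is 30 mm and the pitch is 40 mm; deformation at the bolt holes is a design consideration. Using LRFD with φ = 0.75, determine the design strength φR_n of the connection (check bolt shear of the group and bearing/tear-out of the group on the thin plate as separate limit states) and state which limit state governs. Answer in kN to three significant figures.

Bolt shear: A_b = π·12²/4 = 113.1 mm²; R_n = 469 × 113.1 × 2 × 2 / 1000 = 212.2 kN → 0.75 × 212.2 = 159 kN.
Bearing (1.2 l_c t F_u ≤ 2.4 d t F_u): upper limit = 2.4·12·20·470 / 1000 = 270.7 kN.
  Edge l_c = 30 − 14/2 = 23 → r_n = 259.4 kN; interior l_c = 40 − 14 = 26 → r_n = 270.7 kN.
  R_n,bearing = 1·259.4 + 1·270.7 = 530.2 kN → 0.75 × 530.2 = 398 kN.
Bolt shear governs: 159 kN.

159 kN (bolt shear governs)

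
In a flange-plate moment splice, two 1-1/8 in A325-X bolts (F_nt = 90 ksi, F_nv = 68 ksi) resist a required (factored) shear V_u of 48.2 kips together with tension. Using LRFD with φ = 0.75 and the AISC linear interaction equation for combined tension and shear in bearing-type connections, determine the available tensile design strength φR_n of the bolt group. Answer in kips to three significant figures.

A_b = π·1.125²/4 = 0.994 in²; f_rv = 48.2 / (2 × 0.994) = 24.24 ksi.
F'_nt = 1.3 F_nt − (F_nt / φF_nv) f_rv = 1.3·90 − (90/(0.75·68))·24.24 = 74.21 ksi, capped at F_nt → F'_nt = 74.21 ksi.
R_n = F'_nt · A_b · n = 74.21 × 0.994 × 2 = 147.5 kips.
Design strength φR_n = 0.75 × 147.5 = 111 kips.

111 kips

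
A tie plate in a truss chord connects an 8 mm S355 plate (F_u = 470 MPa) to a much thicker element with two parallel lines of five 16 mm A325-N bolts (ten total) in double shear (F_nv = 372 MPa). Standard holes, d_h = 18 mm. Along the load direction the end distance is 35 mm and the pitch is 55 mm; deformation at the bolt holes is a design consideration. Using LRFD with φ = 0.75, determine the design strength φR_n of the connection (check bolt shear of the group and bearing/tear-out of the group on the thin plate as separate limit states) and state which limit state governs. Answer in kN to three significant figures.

1040 kN (bearing governs)

Bolt shear: A_b = π·16²/4 = 201.1 mm²; R_n = 372 × 201.1 × 10 × 2 / 1000 = 1496 kN → 0.75 × 1496 = 1120 kN.
Bearing (1.2 l_c t F_u ≤ 2.4 d t F_u): upper limit = 2.4·16·8·470 / 1000 = 144.4 kN.
  Edge l_c = 35 − 18/2 = 26 → r_n = 117.3 kN; interior l_c = 55 − 18 = 37 → r_n = 144.4 kN.
  R_n,bearing = 2·117.3 + 8·144.4 = 1390 kN → 0.75 × 1390 = 1040 kN.
Bearing governs: 1040 kN.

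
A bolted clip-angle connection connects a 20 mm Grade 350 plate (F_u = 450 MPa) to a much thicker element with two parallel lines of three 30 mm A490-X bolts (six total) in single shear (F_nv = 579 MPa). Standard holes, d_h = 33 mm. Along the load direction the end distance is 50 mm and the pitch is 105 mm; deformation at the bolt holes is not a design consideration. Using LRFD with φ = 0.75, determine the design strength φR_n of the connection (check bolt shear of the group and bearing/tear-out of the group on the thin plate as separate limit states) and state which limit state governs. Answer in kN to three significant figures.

1840 kN (bolt shear governs)

Bolt shear: A_b = π·30²/4 = 706.9 mm²; R_n = 579 × 706.9 × 6 × 1 / 1000 = 2456 kN → 0.75 × 2456 = 1840 kN.
Bearing (1.5 l_c t F_u ≤ 3.0 d t F_u): upper limit = 3.0·30·20·450 / 1000 = 810 kN.
  Edge l_c = 50 − 33/2 = 33.5 → r_n = 452.2 kN; interior l_c = 105 − 33 = 72 → r_n = 810 kN.
  R_n,bearing = 2·452.2 + 4·810 = 4144 kN → 0.75 × 4144 = 3110 kN.
Bolt shear governs: 1840 kN.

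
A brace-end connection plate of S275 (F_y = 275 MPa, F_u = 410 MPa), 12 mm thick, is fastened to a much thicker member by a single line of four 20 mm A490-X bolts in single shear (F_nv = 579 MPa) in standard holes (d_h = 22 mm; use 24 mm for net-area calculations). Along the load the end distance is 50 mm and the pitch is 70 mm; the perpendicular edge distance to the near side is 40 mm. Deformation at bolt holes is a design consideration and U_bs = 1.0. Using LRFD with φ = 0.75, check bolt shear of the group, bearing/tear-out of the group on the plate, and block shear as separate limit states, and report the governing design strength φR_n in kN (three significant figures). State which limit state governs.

Bolt shear: A_b = π·20²/4 = 314.2 mm²; R_n = 579 × 314.2 × 4 × 1 / 1000 = 727.6 kN → 0.75 × 727.6 = 546 kN.
Bearing: edge l_c = 39, r_n = 230.3 kN; interior l_c = 48, r_n = 236.2 kN; R_n = 230.3 + 3·236.2 = 938.7 kN → 704 kN.
Block shear: A_gv = 3120, A_nv = 2112, A_nt = 336 mm²; R_n = min(0.6F_uA_nv, 0.6F_yA_gv) + U_bs·F_u·A_nt = 652.6 kN → 489 kN.
Block shear governs: 489 kN.

489 kN (block shear governs)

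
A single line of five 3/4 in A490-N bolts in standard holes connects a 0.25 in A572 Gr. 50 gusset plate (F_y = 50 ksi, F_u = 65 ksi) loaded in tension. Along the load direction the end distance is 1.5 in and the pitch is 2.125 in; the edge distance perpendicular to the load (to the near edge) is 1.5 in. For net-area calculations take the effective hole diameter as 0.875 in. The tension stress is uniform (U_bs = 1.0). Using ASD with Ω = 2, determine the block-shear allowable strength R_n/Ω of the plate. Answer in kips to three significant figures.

38.2 kips

Shear plane L_v = 1.5 + 4·2.125 = 10 in; A_gv = 10 × 0.25 = 2.5 in².
A_nv = (10 − 4.5·0.875) × 0.25 = 1.516 in².
A_nt = (1.5 − 0.5·0.875) × 0.25 = 0.2656 in².
0.6 F_u A_nv = 59.11 kips; 0.6 F_y A_gv = 75 kips → shear rupture governs the shear term.
R_n = 59.11 + 1.0 × 65 × 0.2656 = 76.38 kips.
Allowable strength R_n/Ω = 76.38 / 2 = 38.2 kips.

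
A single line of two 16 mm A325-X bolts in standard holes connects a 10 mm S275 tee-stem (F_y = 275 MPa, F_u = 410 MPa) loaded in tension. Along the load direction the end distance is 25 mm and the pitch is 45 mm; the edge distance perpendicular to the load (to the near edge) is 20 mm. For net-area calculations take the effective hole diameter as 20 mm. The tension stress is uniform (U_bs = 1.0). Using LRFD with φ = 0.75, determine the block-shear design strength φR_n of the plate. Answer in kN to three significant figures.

105 kN

Shear plane L_v = 25 + 1·45 = 70 mm; A_gv = 70 × 10 = 700 mm².
A_nv = (70 − 1.5·20) × 10 = 400 mm².
A_nt = (20 − 0.5·20) × 10 = 100 mm².
0.6 F_u A_nv = 98.4 kN; 0.6 F_y A_gv = 115.5 kN → shear rupture governs the shear term.
R_n = 98.4 + 1.0 × 410 × 100 / 1000 = 139.4 kN.
Design strength φR_n = 0.75 × 139.4 = 105 kN.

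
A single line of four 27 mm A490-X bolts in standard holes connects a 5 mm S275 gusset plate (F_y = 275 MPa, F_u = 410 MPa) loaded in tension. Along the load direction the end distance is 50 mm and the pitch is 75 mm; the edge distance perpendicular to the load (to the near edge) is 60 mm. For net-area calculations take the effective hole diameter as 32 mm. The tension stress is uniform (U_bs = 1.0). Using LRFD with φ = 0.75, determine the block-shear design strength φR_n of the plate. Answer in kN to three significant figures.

218 kN

Shear plane L_v = 50 + 3·75 = 275 mm; A_gv = 275 × 5 = 1375 mm².
A_nv = (275 − 3.5·32) × 5 = 815 mm².
A_nt = (60 − 0.5·32) × 5 = 220 mm².
0.6 F_u A_nv = 200.5 kN; 0.6 F_y A_gv = 226.9 kN → shear rupture governs the shear term.
R_n = 200.5 + 1.0 × 410 × 220 / 1000 = 290.7 kN.
Design strength φR_n = 0.75 × 290.7 = 218 kN.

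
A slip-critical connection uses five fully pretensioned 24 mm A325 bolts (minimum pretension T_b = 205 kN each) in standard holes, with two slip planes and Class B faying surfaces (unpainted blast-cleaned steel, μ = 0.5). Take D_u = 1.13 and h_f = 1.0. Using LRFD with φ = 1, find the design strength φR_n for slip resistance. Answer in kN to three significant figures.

R_n = μ · D_u · h_f · T_b · n_s · n_b = 0.5 × 1.13 × 1.0 × 205 × 2 × 5 = 1158 kN.
Design strength φR_n = 1 × 1158 = 1160 kN.

1160 kN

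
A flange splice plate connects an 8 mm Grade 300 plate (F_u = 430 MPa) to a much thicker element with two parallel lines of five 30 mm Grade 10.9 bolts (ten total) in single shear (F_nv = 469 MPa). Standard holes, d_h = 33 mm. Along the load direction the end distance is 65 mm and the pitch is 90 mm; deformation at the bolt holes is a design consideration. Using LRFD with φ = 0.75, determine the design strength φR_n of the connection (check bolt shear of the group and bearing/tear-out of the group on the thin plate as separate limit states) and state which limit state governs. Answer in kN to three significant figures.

1710 kN (bearing governs)

Bolt shear: A_b = π·30²/4 = 706.9 mm²; R_n = 469 × 706.9 × 10 × 1 / 1000 = 3315 kN → 0.75 × 3315 = 2490 kN.
Bearing (1.2 l_c t F_u ≤ 2.4 d t F_u): upper limit = 2.4·30·8·430 / 1000 = 247.7 kN.
  Edge l_c = 65 − 33/2 = 48.5 → r_n = 200.2 kN; interior l_c = 90 − 33 = 57 → r_n = 235.3 kN.
  R_n,bearing = 2·200.2 + 8·235.3 = 2283 kN → 0.75 × 2283 = 1710 kN.
Bearing governs: 1710 kN.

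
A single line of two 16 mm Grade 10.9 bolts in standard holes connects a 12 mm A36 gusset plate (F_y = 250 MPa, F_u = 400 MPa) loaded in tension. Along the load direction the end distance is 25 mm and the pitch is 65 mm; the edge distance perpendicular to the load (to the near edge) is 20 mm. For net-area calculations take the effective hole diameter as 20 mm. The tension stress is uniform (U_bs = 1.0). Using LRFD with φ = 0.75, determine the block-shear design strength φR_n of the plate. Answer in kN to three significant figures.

Shear plane L_v = 25 + 1·65 = 90 mm; A_gv = 90 × 12 = 1080 mm².
A_nv = (90 − 1.5·20) × 12 = 720 mm².
A_nt = (20 − 0.5·20) × 12 = 120 mm².
0.6 F_u A_nv = 172.8 kN; 0.6 F_y A_gv = 162 kN → shear yielding governs the shear term.
R_n = 162 + 1.0 × 400 × 120 / 1000 = 210 kN.
Design strength φR_n = 0.75 × 210 = 158 kN.

158 kN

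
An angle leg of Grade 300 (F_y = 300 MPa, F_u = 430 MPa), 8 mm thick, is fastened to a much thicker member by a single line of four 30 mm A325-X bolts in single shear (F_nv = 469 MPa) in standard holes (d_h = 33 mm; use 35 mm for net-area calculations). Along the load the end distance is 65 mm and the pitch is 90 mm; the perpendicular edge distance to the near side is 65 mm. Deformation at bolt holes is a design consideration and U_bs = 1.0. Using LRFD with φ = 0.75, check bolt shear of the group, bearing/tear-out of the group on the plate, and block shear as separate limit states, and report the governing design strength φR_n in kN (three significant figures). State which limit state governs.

Bolt shear: A_b = π·30²/4 = 706.9 mm²; R_n = 469 × 706.9 × 4 × 1 / 1000 = 1326 kN → 0.75 × 1326 = 995 kN.
Bearing: edge l_c = 48.5, r_n = 200.2 kN; interior l_c = 57, r_n = 235.3 kN; R_n = 200.2 + 3·235.3 = 906.1 kN → 680 kN.
Block shear: A_gv = 2680, A_nv = 1700, A_nt = 380 mm²; R_n = min(0.6F_uA_nv, 0.6F_yA_gv) + U_bs·F_u·A_nt = 602 kN → 452 kN.
Block shear governs: 452 kN.

452 kN (block shear governs)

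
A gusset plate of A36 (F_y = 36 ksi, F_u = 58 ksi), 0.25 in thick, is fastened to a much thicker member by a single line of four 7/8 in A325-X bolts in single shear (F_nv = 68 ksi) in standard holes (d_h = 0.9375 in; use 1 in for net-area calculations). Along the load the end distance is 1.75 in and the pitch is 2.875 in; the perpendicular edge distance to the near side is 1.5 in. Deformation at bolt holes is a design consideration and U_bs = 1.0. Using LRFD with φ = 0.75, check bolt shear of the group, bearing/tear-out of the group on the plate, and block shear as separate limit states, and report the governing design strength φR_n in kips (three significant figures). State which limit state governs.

52.9 kips (block shear governs)

Bolt shear: A_b = π·0.875²/4 = 0.6013 in²; R_n = 68 × 0.6013 × 4 × 1 = 163.6 kips → 0.75 × 163.6 = 123 kips.
Bearing: edge l_c = 1.281, r_n = 22.29 kips; interior l_c = 1.938, r_n = 30.45 kips; R_n = 22.29 + 3·30.45 = 113.6 kips → 85.2 kips.
Block shear: A_gv = 2.594, A_nv = 1.719, A_nt = 0.25 in²; R_n = min(0.6F_uA_nv, 0.6F_yA_gv) + U_bs·F_u·A_nt = 70.52 kips → 52.9 kips.
Block shear governs: 52.9 kips.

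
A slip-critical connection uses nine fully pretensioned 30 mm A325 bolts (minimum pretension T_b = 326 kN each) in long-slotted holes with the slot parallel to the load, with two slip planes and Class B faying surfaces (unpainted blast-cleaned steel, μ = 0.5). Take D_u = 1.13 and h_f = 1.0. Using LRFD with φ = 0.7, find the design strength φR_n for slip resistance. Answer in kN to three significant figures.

2320 kN

R_n = μ · D_u · h_f · T_b · n_s · n_b = 0.5 × 1.13 × 1.0 × 326 × 2 × 9 = 3315 kN.
Design strength φR_n = 0.7 × 3315 = 2320 kN.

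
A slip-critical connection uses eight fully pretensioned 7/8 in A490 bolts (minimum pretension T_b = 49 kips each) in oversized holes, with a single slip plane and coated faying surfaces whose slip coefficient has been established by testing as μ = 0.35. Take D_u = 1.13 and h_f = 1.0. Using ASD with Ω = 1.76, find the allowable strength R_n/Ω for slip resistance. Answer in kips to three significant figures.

88.1 kips

R_n = μ · D_u · h_f · T_b · n_s · n_b = 0.35 × 1.13 × 1.0 × 49 × 1 × 8 = 155 kips.
Allowable strength R_n/Ω = 155 / 1.76 = 88.1 kips.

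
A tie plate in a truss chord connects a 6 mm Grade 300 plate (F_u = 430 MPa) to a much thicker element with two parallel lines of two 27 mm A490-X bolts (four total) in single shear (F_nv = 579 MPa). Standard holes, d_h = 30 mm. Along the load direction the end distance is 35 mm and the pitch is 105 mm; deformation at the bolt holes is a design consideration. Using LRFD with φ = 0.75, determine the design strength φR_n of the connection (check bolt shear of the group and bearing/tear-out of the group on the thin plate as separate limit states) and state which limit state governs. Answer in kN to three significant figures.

344 kN (bearing governs)

Bolt shear: A_b = π·27²/4 = 572.6 mm²; R_n = 579 × 572.6 × 4 × 1 / 1000 = 1326 kN → 0.75 × 1326 = 995 kN.
Bearing (1.2 l_c t F_u ≤ 2.4 d t F_u): upper limit = 2.4·27·6·430 / 1000 = 167.2 kN.
  Edge l_c = 35 − 30/2 = 20 → r_n = 61.92 kN; interior l_c = 105 − 30 = 75 → r_n = 167.2 kN.
  R_n,bearing = 2·61.92 + 2·167.2 = 458.2 kN → 0.75 × 458.2 = 344 kN.
Bearing governs: 344 kN.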